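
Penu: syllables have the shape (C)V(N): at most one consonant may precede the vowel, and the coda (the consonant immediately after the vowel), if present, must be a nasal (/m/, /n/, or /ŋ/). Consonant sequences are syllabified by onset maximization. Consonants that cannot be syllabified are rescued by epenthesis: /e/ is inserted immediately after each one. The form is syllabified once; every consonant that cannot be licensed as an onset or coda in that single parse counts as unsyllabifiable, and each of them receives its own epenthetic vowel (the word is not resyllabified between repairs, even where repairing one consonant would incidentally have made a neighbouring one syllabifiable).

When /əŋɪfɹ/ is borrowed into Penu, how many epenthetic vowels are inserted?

2

The unsyllabifiable consonants are /f/, /ɹ/; each receives one epenthetic vowel.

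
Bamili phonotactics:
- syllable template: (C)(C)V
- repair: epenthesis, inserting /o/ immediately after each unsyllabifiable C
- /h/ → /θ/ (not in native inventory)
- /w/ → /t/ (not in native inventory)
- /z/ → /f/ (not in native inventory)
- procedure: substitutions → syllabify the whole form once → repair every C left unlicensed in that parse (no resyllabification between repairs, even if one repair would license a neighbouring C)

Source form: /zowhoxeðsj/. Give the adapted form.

fotθoxeðosojo

Substitution: /z/ → /f/, /w/ → /t/, /h/ → /θ/, giving /fotθoxeðsj/.
The consonants /ð/, /s/, /j/ cannot be parsed into a legal (C)(C)V syllable (no codas are permitted; onsets may contain at most 2 consonants).
Epenthesis after each stranded consonant: /ð/ → /ðo/, /s/ → /so/, /j/ → /jo/.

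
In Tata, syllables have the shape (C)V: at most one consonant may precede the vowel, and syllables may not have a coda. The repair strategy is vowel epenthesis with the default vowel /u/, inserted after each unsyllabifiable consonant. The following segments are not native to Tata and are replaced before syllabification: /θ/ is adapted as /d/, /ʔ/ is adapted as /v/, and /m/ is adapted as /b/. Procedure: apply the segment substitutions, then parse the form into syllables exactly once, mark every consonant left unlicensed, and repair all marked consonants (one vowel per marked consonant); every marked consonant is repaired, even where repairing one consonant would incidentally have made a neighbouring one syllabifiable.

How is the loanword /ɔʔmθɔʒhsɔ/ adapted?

ɔvubudɔʒuhusɔ

Substitution: /ʔ/ → /v/, /m/ → /b/, /θ/ → /d/, giving /ɔvbdɔʒhsɔ/.
The consonants /v/, /b/, /ʒ/, /h/ cannot be parsed into a legal (C)V syllable (no codas are permitted; onsets are limited to one consonant).
Each unlicensed consonant becomes the onset of a new syllable: /v/ → /vu/, /b/ → /bu/, /ʒ/ → /ʒu/, /h/ → /hu/.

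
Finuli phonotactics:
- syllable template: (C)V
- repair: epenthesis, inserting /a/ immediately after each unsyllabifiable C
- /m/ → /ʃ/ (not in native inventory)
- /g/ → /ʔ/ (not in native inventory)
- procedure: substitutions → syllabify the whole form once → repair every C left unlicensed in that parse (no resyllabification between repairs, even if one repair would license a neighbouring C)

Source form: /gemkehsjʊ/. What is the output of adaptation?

ʔeʃakehasajʊ

Substitution: /g/ → /ʔ/, /m/ → /ʃ/, giving /ʔeʃkehsjʊ/.
The consonants /ʃ/, /h/, /s/ cannot be parsed into a legal (C)V syllable (no codas are permitted; onsets are limited to one consonant).
Epenthesis after each stranded consonant: /ʃ/ → /ʃa/, /h/ → /ha/, /s/ → /sa/.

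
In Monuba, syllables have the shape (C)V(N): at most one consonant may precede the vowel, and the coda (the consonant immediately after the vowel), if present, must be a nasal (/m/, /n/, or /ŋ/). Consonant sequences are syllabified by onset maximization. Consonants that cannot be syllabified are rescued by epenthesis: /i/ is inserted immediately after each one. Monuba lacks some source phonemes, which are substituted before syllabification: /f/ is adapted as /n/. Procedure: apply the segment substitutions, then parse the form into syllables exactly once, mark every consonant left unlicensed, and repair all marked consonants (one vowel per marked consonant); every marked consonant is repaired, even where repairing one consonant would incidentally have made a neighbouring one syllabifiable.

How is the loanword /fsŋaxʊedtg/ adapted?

Substitution: /f/ → /n/, giving /nsŋaxʊedtg/.
Under (C)V(N), the unsyllabifiable consonants are /n/, /s/, /d/, /t/, /g/ (only a nasal (/m/, /n/, or /ŋ/) is licensed in coda position; onsets are limited to one consonant).
Each unlicensed consonant becomes the onset of a new syllable: /n/ → /ni/, /s/ → /si/, /d/ → /di/, /t/ → /ti/, /g/ → /gi/.

nisiŋaxʊeditigi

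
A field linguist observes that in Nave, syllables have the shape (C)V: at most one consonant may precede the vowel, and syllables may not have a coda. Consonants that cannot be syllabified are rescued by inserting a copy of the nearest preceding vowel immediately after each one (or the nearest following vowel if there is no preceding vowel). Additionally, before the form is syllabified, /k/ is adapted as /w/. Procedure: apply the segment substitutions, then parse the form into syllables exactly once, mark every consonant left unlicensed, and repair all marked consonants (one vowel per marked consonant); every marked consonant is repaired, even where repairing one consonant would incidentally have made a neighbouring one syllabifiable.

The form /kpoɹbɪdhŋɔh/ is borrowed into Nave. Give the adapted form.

Substitution: /k/ → /w/, giving /wpoɹbɪdhŋɔh/.
Under (C)V, the unsyllabifiable consonants are /w/, /ɹ/, /d/, /h/, /h/ (no codas are permitted; onsets are limited to one consonant).
Inserting the epenthetic vowel yields /w/ → /wo/, /ɹ/ → /ɹo/, /d/ → /dɪ/, /h/ → /hɪ/, /h/ → /hɔ/.

wopoɹobɪdɪhɪŋɔhɔ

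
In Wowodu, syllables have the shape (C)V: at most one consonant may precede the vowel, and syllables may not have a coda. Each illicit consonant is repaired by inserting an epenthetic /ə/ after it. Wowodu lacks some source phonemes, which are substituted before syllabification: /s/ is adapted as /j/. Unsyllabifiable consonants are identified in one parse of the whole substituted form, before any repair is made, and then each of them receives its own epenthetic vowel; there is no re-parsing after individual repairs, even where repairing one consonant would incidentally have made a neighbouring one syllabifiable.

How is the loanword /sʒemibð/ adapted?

jəʒemibəðə

Substitution: /s/ → /j/, giving /jʒemibð/.
Under (C)V, the unsyllabifiable consonants are /j/, /b/, /ð/ (no codas are permitted; onsets are limited to one consonant).
Each unlicensed consonant becomes the onset of a new syllable: /j/ → /jə/, /b/ → /bə/, /ð/ → /ðə/.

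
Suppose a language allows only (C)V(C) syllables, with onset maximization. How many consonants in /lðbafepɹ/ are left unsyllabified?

3

The consonants /l/, /ð/, /ɹ/ cannot be parsed into a legal (C)V(C) syllable (at most one coda consonant is licensed; onsets are limited to one consonant).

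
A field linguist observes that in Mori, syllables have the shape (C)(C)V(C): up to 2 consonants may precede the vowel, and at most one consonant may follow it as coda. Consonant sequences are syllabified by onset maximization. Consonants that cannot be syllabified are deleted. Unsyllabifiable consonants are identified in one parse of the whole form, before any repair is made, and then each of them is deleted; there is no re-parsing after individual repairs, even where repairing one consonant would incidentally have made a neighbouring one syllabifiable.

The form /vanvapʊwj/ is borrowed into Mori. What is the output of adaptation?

vanvapʊw

Syllabifying with onset maximization leaves /j/ stranded (at most one coda consonant is licensed; onsets may contain at most 2 consonants).
Deleting the stranded consonants removes /j/.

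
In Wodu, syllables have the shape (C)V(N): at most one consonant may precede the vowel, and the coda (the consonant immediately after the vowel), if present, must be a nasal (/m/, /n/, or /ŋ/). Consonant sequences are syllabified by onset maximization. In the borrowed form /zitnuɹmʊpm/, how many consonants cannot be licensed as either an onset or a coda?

The consonants /t/, /ɹ/, /p/, /m/ cannot be parsed into a legal (C)V(N) syllable (only a nasal (/m/, /n/, or /ŋ/) is licensed in coda position; onsets are limited to one consonant).

4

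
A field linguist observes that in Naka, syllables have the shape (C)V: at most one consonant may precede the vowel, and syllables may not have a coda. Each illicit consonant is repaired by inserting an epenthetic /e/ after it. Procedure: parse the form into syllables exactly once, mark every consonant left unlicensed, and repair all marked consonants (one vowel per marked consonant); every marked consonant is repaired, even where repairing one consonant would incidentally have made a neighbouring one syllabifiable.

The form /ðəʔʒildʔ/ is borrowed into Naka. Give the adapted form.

The consonants /ʔ/, /l/, /d/, /ʔ/ cannot be parsed into a legal (C)V syllable (no codas are permitted; onsets are limited to one consonant).
Epenthesis after each stranded consonant: /ʔ/ → /ʔe/, /l/ → /le/, /d/ → /de/, /ʔ/ → /ʔe/.

ðəʔeʒiledeʔe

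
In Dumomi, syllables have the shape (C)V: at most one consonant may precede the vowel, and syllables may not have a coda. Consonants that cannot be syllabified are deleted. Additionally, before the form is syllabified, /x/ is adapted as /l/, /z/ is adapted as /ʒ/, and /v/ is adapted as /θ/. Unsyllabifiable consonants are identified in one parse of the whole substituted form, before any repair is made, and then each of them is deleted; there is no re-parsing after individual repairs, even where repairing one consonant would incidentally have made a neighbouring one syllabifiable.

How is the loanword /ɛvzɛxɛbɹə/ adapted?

ɛʒɛlɛɹə

Substitution: /v/ → /θ/, /z/ → /ʒ/, /x/ → /l/, giving /ɛθʒɛlɛbɹə/.
The consonants /θ/, /b/ cannot be parsed into a legal (C)V syllable (no codas are permitted; onsets are limited to one consonant).
Deletion applies to /θ/, /b/.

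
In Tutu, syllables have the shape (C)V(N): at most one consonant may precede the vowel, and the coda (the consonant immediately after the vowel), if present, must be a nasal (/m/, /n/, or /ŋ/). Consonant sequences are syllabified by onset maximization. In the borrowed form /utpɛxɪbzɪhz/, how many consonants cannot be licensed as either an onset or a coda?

4

Syllabifying with onset maximization leaves /t/, /b/, /h/, /z/ stranded (only a nasal (/m/, /n/, or /ŋ/) is licensed in coda position; onsets are limited to one consonant).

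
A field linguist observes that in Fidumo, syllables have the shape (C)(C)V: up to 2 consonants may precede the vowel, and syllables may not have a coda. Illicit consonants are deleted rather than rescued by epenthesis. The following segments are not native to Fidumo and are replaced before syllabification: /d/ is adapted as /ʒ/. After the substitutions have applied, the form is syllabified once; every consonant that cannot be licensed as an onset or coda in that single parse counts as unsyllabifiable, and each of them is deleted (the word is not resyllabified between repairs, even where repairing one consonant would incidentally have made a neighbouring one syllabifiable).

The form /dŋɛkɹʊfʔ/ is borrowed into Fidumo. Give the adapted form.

Substitution: /d/ → /ʒ/, giving /ʒŋɛkɹʊfʔ/.
Syllabifying with onset maximization leaves /f/, /ʔ/ stranded (no codas are permitted; onsets may contain at most 2 consonants).
Each unlicensed consonant is deleted: /f/, /ʔ/.

ʒŋɛkɹʊ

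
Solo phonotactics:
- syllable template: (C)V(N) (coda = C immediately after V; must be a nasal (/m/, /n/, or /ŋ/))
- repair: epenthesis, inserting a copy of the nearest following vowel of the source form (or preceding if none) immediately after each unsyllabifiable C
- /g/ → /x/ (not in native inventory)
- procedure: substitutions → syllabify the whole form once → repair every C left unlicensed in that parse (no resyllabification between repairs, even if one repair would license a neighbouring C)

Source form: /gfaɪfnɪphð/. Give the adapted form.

xafaɪfɪnɪpɪhɪðɪ

Substitution: /g/ → /x/, giving /xfaɪfnɪphð/.
The consonants /x/, /f/, /p/, /h/, /ð/ cannot be parsed into a legal (C)V(N) syllable (only a nasal (/m/, /n/, or /ŋ/) is licensed in coda position; onsets are limited to one consonant).
Each unlicensed consonant becomes the onset of a new syllable: /x/ → /xa/, /f/ → /fɪ/, /p/ → /pɪ/, /h/ → /hɪ/, /ð/ → /ðɪ/.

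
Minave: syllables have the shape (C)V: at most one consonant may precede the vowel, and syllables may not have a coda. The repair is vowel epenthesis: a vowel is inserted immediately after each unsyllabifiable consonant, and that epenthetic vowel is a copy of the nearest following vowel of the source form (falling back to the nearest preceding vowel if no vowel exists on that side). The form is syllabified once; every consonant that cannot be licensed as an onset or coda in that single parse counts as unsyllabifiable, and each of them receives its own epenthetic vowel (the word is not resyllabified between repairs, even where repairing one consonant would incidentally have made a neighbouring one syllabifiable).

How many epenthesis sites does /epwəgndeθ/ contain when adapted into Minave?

4

The unsyllabifiable consonants are /p/, /g/, /n/, /θ/; each receives one epenthetic vowel.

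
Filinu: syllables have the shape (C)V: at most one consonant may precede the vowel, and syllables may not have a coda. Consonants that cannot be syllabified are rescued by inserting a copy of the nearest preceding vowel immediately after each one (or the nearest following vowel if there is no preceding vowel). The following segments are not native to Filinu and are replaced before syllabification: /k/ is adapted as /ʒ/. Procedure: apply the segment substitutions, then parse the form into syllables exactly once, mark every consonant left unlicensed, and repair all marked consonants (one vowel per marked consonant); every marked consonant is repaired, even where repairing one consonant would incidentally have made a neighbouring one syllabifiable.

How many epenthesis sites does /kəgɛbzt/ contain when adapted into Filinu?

3

After substitution the input is /ʒəgɛbzt/.
The unsyllabifiable consonants are /b/, /z/, /t/; each receives one epenthetic vowel.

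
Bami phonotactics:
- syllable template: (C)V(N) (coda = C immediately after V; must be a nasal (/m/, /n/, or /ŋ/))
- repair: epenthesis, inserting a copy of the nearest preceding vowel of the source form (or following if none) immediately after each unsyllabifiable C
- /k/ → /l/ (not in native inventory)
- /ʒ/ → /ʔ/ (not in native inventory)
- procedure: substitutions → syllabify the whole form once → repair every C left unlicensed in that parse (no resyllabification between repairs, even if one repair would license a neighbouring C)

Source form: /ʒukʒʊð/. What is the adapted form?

Substitution: /ʒ/ → /ʔ/, /k/ → /l/, giving /ʔulʔʊð/.
Under (C)V(N), the unsyllabifiable consonants are /l/, /ð/ (only a nasal (/m/, /n/, or /ŋ/) is licensed in coda position; onsets are limited to one consonant).
Each unlicensed consonant becomes the onset of a new syllable: /l/ → /lu/, /ð/ → /ðʊ/.

ʔuluʔʊðʊ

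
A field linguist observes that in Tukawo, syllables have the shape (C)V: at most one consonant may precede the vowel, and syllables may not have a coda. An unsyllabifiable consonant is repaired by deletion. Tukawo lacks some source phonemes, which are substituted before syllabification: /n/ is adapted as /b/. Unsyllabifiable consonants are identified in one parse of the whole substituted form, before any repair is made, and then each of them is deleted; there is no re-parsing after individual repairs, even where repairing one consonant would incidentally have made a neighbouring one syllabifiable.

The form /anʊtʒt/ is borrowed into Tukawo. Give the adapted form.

Substitution: /n/ → /b/, giving /abʊtʒt/.
Under (C)V, the unsyllabifiable consonants are /t/, /ʒ/, /t/ (no codas are permitted; onsets are limited to one consonant).
Deleting the stranded consonants removes /t/, /ʒ/, /t/.

abʊ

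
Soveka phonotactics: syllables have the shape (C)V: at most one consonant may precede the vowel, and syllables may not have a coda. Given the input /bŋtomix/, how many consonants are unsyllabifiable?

3

The consonants /b/, /ŋ/, /x/ cannot be parsed into a legal (C)V syllable (no codas are permitted; onsets are limited to one consonant).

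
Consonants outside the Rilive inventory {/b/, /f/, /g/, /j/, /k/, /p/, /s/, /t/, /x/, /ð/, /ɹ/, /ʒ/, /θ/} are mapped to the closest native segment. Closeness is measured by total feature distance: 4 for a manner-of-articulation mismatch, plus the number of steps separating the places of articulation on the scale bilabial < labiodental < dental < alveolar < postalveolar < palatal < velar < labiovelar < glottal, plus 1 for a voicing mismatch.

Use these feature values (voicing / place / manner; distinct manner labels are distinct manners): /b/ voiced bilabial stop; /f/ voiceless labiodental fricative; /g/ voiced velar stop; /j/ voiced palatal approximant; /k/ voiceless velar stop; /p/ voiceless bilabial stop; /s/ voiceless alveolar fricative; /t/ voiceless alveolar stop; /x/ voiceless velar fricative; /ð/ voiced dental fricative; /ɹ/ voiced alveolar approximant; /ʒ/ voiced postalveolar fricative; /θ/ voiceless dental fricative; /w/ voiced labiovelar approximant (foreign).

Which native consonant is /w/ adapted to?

/j/ is closest: same manner (approximant), place distance 2 (labiovelar→palatal), same voicing; total 2. Next closest is /ɹ/ at distance 4.

j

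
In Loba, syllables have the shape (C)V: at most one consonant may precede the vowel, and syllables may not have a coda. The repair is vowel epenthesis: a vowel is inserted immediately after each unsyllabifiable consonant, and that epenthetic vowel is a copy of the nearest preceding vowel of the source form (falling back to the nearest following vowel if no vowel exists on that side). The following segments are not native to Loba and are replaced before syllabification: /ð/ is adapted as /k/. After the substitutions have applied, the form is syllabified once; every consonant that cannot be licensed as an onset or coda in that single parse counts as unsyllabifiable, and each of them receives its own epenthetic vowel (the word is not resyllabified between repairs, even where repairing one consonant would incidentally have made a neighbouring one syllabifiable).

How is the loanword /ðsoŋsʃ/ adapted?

kosoŋosoʃo

Substitution: /ð/ → /k/, giving /ksoŋsʃ/.
Under (C)V, the unsyllabifiable consonants are /k/, /ŋ/, /s/, /ʃ/ (no codas are permitted; onsets are limited to one consonant).
Each unlicensed consonant becomes the onset of a new syllable: /k/ → /ko/, /ŋ/ → /ŋo/, /s/ → /so/, /ʃ/ → /ʃo/.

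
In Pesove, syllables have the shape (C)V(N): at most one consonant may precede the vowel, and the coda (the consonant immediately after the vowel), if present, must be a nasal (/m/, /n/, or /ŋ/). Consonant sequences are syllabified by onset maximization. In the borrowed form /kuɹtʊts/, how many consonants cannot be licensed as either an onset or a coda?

3

Under (C)V(N), the unsyllabifiable consonants are /ɹ/, /t/, /s/ (only a nasal (/m/, /n/, or /ŋ/) is licensed in coda position; onsets are limited to one consonant).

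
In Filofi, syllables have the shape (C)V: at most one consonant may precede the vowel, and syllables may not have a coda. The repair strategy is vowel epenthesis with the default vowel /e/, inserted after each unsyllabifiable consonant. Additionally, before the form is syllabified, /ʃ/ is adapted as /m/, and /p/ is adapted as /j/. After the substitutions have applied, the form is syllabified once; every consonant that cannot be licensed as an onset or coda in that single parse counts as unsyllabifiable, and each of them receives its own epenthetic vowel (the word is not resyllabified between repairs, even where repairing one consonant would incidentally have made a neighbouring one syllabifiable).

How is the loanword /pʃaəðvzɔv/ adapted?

jemaəðevezɔve

Substitution: /p/ → /j/, /ʃ/ → /m/, giving /jmaəðvzɔv/.
Under (C)V, the unsyllabifiable consonants are /j/, /ð/, /v/, /v/ (no codas are permitted; onsets are limited to one consonant).
Each unlicensed consonant becomes the onset of a new syllable: /j/ → /je/, /ð/ → /ðe/, /v/ → /ve/, /v/ → /ve/.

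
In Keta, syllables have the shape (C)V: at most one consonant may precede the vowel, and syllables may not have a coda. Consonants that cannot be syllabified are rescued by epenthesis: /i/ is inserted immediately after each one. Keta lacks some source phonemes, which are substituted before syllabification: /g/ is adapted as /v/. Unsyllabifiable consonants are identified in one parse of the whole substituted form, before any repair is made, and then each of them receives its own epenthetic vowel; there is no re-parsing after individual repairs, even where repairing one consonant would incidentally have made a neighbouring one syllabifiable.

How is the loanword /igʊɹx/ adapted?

Substitution: /g/ → /v/, giving /ivʊɹx/.
Under (C)V, the unsyllabifiable consonants are /ɹ/, /x/ (no codas are permitted; onsets are limited to one consonant).
Inserting the epenthetic vowel yields /ɹ/ → /ɹi/, /x/ → /xi/.

ivʊɹixi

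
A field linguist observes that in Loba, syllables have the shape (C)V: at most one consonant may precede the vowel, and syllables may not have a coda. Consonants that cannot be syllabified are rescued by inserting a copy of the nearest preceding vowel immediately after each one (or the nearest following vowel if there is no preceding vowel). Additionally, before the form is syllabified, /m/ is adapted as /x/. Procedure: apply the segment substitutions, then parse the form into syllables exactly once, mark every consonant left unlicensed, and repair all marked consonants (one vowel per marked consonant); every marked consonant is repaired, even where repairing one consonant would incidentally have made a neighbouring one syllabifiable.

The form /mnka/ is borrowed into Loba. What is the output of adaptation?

Substitution: /m/ → /x/, giving /xnka/.
Syllabifying with onset maximization leaves /x/, /n/ stranded (no codas are permitted; onsets are limited to one consonant).
Each unlicensed consonant becomes the onset of a new syllable: /x/ → /xa/, /n/ → /na/.

xanaka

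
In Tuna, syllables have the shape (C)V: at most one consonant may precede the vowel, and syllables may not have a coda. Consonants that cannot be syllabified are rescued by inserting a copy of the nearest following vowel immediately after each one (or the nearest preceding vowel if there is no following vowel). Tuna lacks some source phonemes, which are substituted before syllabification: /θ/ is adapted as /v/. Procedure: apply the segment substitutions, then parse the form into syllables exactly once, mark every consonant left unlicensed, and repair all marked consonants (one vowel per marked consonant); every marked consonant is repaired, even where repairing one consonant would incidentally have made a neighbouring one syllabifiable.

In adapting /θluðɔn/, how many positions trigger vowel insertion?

After substitution the input is /vluðɔn/.
The unsyllabifiable consonants are /v/, /n/; each receives one epenthetic vowel.

2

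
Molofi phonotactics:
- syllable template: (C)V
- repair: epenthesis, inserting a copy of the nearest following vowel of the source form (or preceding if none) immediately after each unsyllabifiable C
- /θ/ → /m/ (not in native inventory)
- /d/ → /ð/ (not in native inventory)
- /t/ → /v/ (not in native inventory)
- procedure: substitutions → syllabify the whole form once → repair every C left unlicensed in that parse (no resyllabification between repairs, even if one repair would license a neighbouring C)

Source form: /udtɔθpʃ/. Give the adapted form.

uðɔvɔmɔpɔʃɔ

Substitution: /d/ → /ð/, /t/ → /v/, /θ/ → /m/, giving /uðvɔmpʃ/.
Syllabifying with onset maximization leaves /ð/, /m/, /p/, /ʃ/ stranded (no codas are permitted; onsets are limited to one consonant).
Each unlicensed consonant becomes the onset of a new syllable: /ð/ → /ðɔ/, /m/ → /mɔ/, /p/ → /pɔ/, /ʃ/ → /ʃɔ/.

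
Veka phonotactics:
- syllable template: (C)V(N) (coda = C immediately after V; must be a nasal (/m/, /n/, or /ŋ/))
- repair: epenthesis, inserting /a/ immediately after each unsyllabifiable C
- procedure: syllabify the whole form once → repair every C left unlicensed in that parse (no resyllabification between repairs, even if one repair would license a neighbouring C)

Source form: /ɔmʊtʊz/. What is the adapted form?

Syllabifying with onset maximization leaves /z/ stranded (only a nasal (/m/, /n/, or /ŋ/) is licensed in coda position; onsets are limited to one consonant).
Epenthesis after each stranded consonant: /z/ → /za/.

ɔmʊtʊza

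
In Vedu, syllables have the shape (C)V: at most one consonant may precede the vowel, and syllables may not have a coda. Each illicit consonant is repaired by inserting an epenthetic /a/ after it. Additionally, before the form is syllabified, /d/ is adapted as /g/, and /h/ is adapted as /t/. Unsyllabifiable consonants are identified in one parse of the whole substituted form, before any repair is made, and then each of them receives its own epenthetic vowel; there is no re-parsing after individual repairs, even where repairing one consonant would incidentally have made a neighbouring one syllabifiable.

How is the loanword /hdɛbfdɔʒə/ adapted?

tagɛbafagɔʒə

Substitution: /h/ → /t/, /d/ → /g/, giving /tgɛbfgɔʒə/.
Syllabifying with onset maximization leaves /t/, /b/, /f/ stranded (no codas are permitted; onsets are limited to one consonant).
Epenthesis after each stranded consonant: /t/ → /ta/, /b/ → /ba/, /f/ → /fa/.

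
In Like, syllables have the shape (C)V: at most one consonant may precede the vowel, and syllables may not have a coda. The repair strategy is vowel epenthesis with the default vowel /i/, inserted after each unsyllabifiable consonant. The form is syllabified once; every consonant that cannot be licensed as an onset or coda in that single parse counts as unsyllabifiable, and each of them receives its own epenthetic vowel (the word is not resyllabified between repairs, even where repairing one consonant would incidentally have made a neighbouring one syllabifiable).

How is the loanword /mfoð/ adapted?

Syllabifying with onset maximization leaves /m/, /ð/ stranded (no codas are permitted; onsets are limited to one consonant).
Each unlicensed consonant becomes the onset of a new syllable: /m/ → /mi/, /ð/ → /ði/.

mifoði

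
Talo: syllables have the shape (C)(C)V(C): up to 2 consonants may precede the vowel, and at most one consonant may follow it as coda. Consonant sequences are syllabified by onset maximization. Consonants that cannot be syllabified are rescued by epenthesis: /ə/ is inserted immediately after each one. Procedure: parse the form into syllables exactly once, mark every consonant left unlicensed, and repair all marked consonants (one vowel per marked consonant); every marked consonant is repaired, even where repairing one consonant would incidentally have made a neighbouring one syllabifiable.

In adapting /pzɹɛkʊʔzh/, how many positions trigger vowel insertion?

The unsyllabifiable consonants are /p/, /z/, /h/; each receives one epenthetic vowel.

3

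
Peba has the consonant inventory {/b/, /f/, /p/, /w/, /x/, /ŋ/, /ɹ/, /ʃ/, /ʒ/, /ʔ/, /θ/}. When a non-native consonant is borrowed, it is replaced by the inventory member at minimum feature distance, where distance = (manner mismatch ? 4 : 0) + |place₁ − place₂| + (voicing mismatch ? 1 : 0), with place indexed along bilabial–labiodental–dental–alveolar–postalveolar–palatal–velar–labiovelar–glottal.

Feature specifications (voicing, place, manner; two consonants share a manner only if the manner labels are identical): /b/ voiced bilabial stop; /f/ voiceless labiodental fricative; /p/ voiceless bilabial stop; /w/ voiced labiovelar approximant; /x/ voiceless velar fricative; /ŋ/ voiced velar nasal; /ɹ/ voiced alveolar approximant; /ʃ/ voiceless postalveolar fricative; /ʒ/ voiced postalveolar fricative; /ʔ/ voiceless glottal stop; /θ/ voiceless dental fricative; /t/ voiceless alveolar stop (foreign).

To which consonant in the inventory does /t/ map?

/p/ is closest: same manner (stop), place distance 3 (alveolar→bilabial), same voicing; total 3. Next closest is /b/ at distance 4.

p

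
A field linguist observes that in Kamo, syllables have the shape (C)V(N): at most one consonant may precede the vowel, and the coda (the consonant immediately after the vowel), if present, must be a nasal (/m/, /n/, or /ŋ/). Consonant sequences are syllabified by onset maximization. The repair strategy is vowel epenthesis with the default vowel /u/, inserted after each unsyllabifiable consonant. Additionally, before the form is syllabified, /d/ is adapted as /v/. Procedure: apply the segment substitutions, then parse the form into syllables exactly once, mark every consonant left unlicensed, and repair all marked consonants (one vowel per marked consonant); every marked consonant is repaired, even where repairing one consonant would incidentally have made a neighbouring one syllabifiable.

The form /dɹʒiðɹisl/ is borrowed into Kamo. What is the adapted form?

vuɹuʒiðuɹisulu

Substitution: /d/ → /v/, giving /vɹʒiðɹisl/.
Syllabifying with onset maximization leaves /v/, /ɹ/, /ð/, /s/, /l/ stranded (only a nasal (/m/, /n/, or /ŋ/) is licensed in coda position; onsets are limited to one consonant).
Inserting the epenthetic vowel yields /v/ → /vu/, /ɹ/ → /ɹu/, /ð/ → /ðu/, /s/ → /su/, /l/ → /lu/.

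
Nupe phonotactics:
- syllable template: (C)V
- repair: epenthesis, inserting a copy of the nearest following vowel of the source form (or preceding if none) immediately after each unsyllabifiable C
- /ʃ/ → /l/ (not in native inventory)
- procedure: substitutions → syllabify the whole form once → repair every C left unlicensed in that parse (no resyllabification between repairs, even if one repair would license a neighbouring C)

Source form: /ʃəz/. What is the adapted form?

Substitution: /ʃ/ → /l/, giving /ləz/.
The consonants /z/ cannot be parsed into a legal (C)V syllable (no codas are permitted; onsets are limited to one consonant).
Each unlicensed consonant becomes the onset of a new syllable: /z/ → /zə/.

ləzə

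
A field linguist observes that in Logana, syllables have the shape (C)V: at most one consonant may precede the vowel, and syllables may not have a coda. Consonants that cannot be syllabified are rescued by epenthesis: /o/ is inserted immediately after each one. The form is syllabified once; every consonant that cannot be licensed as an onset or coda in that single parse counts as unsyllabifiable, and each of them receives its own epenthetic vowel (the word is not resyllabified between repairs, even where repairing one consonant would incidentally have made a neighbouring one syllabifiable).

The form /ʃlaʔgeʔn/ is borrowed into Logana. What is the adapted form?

ʃolaʔogeʔono

Under (C)V, the unsyllabifiable consonants are /ʃ/, /ʔ/, /ʔ/, /n/ (no codas are permitted; onsets are limited to one consonant).
Each unlicensed consonant becomes the onset of a new syllable: /ʃ/ → /ʃo/, /ʔ/ → /ʔo/, /ʔ/ → /ʔo/, /n/ → /no/.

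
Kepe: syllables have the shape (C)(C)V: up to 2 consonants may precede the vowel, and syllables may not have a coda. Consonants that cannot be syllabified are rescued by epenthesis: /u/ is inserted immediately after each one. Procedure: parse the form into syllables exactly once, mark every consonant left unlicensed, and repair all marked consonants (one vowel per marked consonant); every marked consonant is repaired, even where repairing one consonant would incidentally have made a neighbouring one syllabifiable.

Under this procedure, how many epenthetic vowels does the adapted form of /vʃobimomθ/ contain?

2

The unsyllabifiable consonants are /m/, /θ/; each receives one epenthetic vowel.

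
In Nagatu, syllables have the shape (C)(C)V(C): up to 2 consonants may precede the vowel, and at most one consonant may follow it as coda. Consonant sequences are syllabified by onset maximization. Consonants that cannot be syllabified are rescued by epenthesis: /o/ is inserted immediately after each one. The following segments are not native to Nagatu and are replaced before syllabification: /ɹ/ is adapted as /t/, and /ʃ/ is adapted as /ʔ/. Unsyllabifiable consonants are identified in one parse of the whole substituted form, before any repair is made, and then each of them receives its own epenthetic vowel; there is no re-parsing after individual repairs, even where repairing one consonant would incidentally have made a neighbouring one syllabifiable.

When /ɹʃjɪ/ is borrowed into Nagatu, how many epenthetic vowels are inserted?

1

After substitution the input is /tʔjɪ/.
The unsyllabifiable consonants are /t/; each receives one epenthetic vowel.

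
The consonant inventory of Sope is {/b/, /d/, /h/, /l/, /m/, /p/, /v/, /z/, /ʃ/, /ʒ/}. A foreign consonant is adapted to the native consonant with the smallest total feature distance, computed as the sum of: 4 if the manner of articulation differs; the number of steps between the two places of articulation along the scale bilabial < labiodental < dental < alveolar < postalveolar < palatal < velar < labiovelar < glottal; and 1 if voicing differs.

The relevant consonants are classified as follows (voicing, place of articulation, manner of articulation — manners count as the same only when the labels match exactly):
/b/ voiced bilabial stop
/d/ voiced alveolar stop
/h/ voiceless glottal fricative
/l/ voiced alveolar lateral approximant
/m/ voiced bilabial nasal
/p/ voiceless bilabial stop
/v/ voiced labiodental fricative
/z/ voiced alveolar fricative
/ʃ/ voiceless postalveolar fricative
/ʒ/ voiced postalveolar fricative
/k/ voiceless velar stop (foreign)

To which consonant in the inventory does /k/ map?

d

/d/ is closest: same manner (stop), place distance 3 (velar→alveolar), voicing differs (+1); total 4. Next closest is /h/ at distance 6.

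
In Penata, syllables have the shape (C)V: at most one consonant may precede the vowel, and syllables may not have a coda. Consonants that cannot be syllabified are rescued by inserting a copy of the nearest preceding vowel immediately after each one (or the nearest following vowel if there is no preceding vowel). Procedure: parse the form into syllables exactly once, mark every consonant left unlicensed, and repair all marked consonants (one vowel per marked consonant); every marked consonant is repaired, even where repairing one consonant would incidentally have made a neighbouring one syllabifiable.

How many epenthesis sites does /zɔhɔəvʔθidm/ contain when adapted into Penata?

The unsyllabifiable consonants are /v/, /ʔ/, /d/, /m/; each receives one epenthetic vowel.

4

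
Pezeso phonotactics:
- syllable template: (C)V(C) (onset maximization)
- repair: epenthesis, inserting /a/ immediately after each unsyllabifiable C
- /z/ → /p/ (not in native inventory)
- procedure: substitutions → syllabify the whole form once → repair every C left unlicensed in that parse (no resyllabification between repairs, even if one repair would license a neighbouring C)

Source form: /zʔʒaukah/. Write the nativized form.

Substitution: /z/ → /p/, giving /pʔʒaukah/.
Under (C)V(C), the unsyllabifiable consonants are /p/, /ʔ/ (at most one coda consonant is licensed; onsets are limited to one consonant).
Inserting the epenthetic vowel yields /p/ → /pa/, /ʔ/ → /ʔa/.

paʔaʒaukah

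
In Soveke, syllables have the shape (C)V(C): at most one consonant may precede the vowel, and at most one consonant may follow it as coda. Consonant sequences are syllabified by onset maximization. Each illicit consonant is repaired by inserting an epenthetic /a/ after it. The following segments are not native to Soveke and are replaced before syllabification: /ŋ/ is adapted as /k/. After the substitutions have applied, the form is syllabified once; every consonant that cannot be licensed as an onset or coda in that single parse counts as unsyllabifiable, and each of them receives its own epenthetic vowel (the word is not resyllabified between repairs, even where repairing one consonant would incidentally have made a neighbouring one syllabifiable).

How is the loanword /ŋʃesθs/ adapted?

Substitution: /ŋ/ → /k/, giving /kʃesθs/.
Syllabifying with onset maximization leaves /k/, /θ/, /s/ stranded (at most one coda consonant is licensed; onsets are limited to one consonant).
Epenthesis after each stranded consonant: /k/ → /ka/, /θ/ → /θa/, /s/ → /sa/.

kaʃesθasa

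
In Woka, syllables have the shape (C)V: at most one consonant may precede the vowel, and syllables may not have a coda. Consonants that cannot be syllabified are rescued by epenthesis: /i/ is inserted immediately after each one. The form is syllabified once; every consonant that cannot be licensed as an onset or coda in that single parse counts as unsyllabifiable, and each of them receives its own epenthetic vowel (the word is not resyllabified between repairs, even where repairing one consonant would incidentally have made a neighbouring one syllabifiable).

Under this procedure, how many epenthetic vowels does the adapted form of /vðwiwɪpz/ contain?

The unsyllabifiable consonants are /v/, /ð/, /p/, /z/; each receives one epenthetic vowel.

4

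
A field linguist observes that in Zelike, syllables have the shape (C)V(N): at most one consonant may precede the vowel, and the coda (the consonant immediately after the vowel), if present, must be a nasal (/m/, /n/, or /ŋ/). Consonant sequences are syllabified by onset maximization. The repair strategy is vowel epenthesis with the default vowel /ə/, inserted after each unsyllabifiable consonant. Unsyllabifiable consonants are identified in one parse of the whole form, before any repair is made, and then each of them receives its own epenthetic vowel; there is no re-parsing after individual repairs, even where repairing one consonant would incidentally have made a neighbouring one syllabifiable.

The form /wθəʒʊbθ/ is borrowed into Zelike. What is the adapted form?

Syllabifying with onset maximization leaves /w/, /b/, /θ/ stranded (only a nasal (/m/, /n/, or /ŋ/) is licensed in coda position; onsets are limited to one consonant).
Inserting the epenthetic vowel yields /w/ → /wə/, /b/ → /bə/, /θ/ → /θə/.

wəθəʒʊbəθə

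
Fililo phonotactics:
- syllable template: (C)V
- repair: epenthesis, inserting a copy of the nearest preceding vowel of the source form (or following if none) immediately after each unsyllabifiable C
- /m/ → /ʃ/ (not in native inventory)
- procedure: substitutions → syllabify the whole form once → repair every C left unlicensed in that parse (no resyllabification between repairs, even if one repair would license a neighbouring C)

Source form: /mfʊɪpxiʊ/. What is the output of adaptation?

ʃʊfʊɪpɪxiʊ

Substitution: /m/ → /ʃ/, giving /ʃfʊɪpxiʊ/.
Syllabifying with onset maximization leaves /ʃ/, /p/ stranded (no codas are permitted; onsets are limited to one consonant).
Epenthesis after each stranded consonant: /ʃ/ → /ʃʊ/, /p/ → /pɪ/.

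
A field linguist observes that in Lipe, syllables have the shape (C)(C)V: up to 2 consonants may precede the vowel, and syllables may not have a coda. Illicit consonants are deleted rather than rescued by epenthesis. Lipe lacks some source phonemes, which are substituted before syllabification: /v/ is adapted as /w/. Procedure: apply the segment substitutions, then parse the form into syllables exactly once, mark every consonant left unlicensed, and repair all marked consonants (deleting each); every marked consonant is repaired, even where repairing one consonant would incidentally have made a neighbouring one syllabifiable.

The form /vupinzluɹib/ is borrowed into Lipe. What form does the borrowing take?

wupizluɹi

Substitution: /v/ → /w/, giving /wupinzluɹib/.
Under (C)(C)V, the unsyllabifiable consonants are /n/, /b/ (no codas are permitted; onsets may contain at most 2 consonants).
Each unlicensed consonant is deleted: /n/, /b/.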